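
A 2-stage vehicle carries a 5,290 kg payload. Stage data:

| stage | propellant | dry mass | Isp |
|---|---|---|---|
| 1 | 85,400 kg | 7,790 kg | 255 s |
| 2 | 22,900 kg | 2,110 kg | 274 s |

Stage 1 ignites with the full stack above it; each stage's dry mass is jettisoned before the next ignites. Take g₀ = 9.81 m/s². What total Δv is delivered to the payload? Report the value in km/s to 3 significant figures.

Δv ≈ 6.73 km/s

Ignition mass of stage 1 = 85,400+7,790 + 22,900+2,110 + 5,290 = 123,490 kg.
Stage 1: m₀ = 123,490 kg, m_f = 123,490 − 85,400 = 38,090 kg; Δv = 255×9.81×ln(3.242) = 2501.6×1.1762 ≈ 2942 m/s.
Stage 2: m₀ = 30,300 kg, m_f = 30,300 − 22,900 = 7,400 kg; Δv = 274×9.81×ln(4.095) = 2687.9×1.4097 ≈ 3789 m/s.
Total Δv = 2942 + 3789 = 6731 m/s.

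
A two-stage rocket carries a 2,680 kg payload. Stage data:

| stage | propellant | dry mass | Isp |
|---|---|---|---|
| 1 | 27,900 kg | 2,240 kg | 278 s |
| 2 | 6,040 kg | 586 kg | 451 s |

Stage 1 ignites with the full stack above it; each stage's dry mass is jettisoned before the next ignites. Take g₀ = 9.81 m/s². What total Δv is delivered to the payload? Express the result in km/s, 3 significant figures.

Δv ≈ 7.98 km/s

Ignition mass of stage 1 = 27,900+2,240 + 6,040+586 + 2,680 = 39,446 kg.
Stage 1: m₀ = 39,446 kg, m_f = 39,446 − 27,900 = 11,546 kg; Δv = 278×9.81×ln(3.416) = 2727.2×1.2286 ≈ 3351 m/s.
Stage 2: m₀ = 9,306 kg, m_f = 9,306 − 6,040 = 3,266 kg; Δv = 451×9.81×ln(2.849) = 4424.3×1.0471 ≈ 4633 m/s.
Total Δv = 3351 + 4633 = 7984 m/s.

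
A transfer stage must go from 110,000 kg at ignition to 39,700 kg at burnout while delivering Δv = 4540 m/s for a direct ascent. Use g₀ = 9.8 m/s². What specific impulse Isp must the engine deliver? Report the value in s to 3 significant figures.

ln(m₀/m_f) = ln(110000/39700) = ln(2.771) = 1.0191.
From the ideal rocket equation, v_e = Δv / ln(m₀/m_f) = 4540 / 1.0191 = 4454.8 m/s.
Isp = v_e / g₀ = 4454.8 / 9.8 = 454.6 s.

Isp ≈ 455 s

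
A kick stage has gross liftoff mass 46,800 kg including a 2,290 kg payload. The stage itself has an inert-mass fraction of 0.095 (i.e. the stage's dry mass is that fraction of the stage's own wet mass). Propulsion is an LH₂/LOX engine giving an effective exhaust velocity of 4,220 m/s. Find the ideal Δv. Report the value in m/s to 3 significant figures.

Δv ≈ 8320 m/s

Stage wet mass = m₀ − payload = 46,800 − 2,290 = 44,510 kg.
Stage dry mass = ε × stage wet mass = 0.095 × 44,510 = 4,228.45 kg.
Burnout mass m_f = stage dry + payload = 4,228.45 + 2,290 = 6,518.45 kg.
From the ideal rocket equation, Δv = v_e · ln(46,800/6,518.45) = 4220.0 × ln(7.18) = 4220.0 × 1.9712 ≈ 8319 m/s.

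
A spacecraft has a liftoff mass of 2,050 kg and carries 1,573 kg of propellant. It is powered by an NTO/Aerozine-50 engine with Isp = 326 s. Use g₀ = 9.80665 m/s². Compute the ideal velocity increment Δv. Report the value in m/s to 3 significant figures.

v_e = Isp · g₀ = 326 × 9.80665 = 3197.0 m/s.
m_f = m₀ − m_prop = 2,050 − 1,573 = 477 kg.
By the Tsiolkovsky rocket equation, Δv = v_e · ln(m₀/m_f) = 3197.0 × ln(4.298) = 3197.0 × 1.4581 ≈ 4661.4 m/s.

Δv ≈ 4660 m/s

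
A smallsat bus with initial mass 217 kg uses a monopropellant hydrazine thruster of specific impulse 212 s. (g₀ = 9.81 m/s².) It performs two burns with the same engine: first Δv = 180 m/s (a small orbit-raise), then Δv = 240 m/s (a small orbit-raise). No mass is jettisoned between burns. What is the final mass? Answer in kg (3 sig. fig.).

v_e = Isp · g₀ = 212 × 9.81 = 2079.7 m/s.
After the first burn: m = 217 × exp(−180/2079.7) = 217 × 0.91709 = 199.009 kg.
After the second burn: m = 199.009 × exp(−240/2079.7) = 199.009 × 0.89101 = 177.319 kg.

final mass ≈ 177 kg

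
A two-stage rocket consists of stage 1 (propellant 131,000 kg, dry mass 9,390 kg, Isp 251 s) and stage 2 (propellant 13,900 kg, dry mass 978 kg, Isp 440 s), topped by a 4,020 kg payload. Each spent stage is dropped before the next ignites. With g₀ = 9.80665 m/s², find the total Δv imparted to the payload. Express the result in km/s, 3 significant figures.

Ignition mass of stage 1 = 131,000+9,390 + 13,900+978 + 4,020 = 159,288 kg.
Stage 1: m₀ = 159,288 kg, m_f = 159,288 − 131,000 = 28,288 kg; Δv = 251×9.80665×ln(5.631) = 2461.5×1.7283 ≈ 4254 m/s.
Stage 2: m₀ = 18,898 kg, m_f = 18,898 − 13,900 = 4,998 kg; Δv = 440×9.80665×ln(3.781) = 4314.9×1.3300 ≈ 5739 m/s.
Total Δv = 4254 + 5739 = 9993 m/s.

Δv ≈ 9.99 km/s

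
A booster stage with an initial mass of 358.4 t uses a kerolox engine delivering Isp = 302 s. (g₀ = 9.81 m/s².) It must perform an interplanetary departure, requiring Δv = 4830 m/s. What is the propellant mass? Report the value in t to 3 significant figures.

v_e = Isp · g₀ = 302 × 9.81 = 2962.6 m/s.
From the ideal rocket equation, m₀/m_f = exp(Δv / v_e) = exp(4830 / 2962.6) = exp(1.6303) = 5.1055.
m_f = 358.4 / 5.1055 = 70.1988 t, so propellant = m₀ − m_f = 358.4 − 70.1988 = 288.2012 t.

propellant mass ≈ 288 t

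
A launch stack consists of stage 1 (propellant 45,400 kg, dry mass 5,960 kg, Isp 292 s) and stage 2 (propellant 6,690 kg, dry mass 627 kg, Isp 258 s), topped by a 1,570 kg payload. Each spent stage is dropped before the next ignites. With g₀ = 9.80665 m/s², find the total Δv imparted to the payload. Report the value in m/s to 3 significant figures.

Ignition mass of stage 1 = 45,400+5,960 + 6,690+627 + 1,570 = 60,247 kg.
Stage 1: m₀ = 60,247 kg, m_f = 60,247 − 45,400 = 14,847 kg; Δv = 292×9.80665×ln(4.058) = 2863.5×1.4007 ≈ 4011 m/s.
Stage 2: m₀ = 8,887 kg, m_f = 8,887 − 6,690 = 2,197 kg; Δv = 258×9.80665×ln(4.045) = 2530.1×1.3975 ≈ 3536 m/s.
Total Δv = 4011 + 3536 = 7547 m/s.

Δv ≈ 7550 m/s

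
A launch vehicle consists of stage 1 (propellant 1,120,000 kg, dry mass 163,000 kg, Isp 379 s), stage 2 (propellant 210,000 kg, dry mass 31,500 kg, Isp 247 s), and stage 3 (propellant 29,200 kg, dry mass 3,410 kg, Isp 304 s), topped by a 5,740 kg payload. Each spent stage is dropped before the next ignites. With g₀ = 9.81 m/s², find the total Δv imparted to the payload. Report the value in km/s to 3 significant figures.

Δv ≈ 12.3 km/s

Ignition mass of stage 1 = 1,120,000+163,000 + 210,000+31,500 + 29,200+3,410 + 5,740 = 1,562,850 kg.
Stage 1: m₀ = 1,562,850 kg, m_f = 1,562,850 − 1,120,000 = 442,850 kg; Δv = 379×9.81×ln(3.529) = 3718.0×1.2610 ≈ 4689 m/s.
Stage 2: m₀ = 279,850 kg, m_f = 279,850 − 210,000 = 69,850 kg; Δv = 247×9.81×ln(4.006) = 2423.1×1.3879 ≈ 3363 m/s.
Stage 3: m₀ = 38,350 kg, m_f = 38,350 − 29,200 = 9,150 kg; Δv = 304×9.81×ln(4.191) = 2982.2×1.4330 ≈ 4274 m/s.
Total Δv = 4689 + 3363 + 4274 = 12326 m/s.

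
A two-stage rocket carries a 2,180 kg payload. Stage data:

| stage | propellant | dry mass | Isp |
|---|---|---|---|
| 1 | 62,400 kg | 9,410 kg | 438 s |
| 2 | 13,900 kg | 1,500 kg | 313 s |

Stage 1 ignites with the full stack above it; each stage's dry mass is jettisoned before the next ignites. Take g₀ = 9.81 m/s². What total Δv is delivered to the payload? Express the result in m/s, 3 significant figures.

Ignition mass of stage 1 = 62,400+9,410 + 13,900+1,500 + 2,180 = 89,390 kg.
Stage 1: m₀ = 89,390 kg, m_f = 89,390 − 62,400 = 26,990 kg; Δv = 438×9.81×ln(3.312) = 4296.8×1.1975 ≈ 5146 m/s.
Stage 2: m₀ = 17,580 kg, m_f = 17,580 − 13,900 = 3,680 kg; Δv = 313×9.81×ln(4.777) = 3070.5×1.5638 ≈ 4802 m/s.
Total Δv = 5146 + 4802 = 9948 m/s.

Δv ≈ 9950 m/s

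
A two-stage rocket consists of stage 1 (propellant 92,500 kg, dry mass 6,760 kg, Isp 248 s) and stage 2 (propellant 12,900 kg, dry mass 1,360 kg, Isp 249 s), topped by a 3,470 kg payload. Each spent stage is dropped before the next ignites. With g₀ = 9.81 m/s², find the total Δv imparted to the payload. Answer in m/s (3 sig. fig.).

Ignition mass of stage 1 = 92,500+6,760 + 12,900+1,360 + 3,470 = 116,990 kg.
Stage 1: m₀ = 116,990 kg, m_f = 116,990 − 92,500 = 24,490 kg; Δv = 248×9.81×ln(4.777) = 2432.9×1.5638 ≈ 3805 m/s.
Stage 2: m₀ = 17,730 kg, m_f = 17,730 − 12,900 = 4,830 kg; Δv = 249×9.81×ln(3.671) = 2442.7×1.3004 ≈ 3177 m/s.
Total Δv = 3805 + 3177 = 6982 m/s.

Δv ≈ 6980 m/s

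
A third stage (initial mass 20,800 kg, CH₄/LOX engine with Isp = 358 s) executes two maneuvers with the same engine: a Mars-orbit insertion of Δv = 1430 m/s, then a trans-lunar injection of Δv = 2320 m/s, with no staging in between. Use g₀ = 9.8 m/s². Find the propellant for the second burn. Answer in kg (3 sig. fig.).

v_e = Isp · g₀ = 358 × 9.8 = 3508.4 m/s.
After the first burn: m = 20800 × exp(−1430/3508.4) = 20800 × 0.66525 = 13,837.2 kg.
After the second burn: m = 13,837.2 × exp(−2320/3508.4) = 13,837.2 × 0.51620 = 7,142.76 kg.
Second-burn propellant = 13,837.2 − 7,142.76 = 6,694.44 kg.

propellant for the second burn ≈ 6690 kg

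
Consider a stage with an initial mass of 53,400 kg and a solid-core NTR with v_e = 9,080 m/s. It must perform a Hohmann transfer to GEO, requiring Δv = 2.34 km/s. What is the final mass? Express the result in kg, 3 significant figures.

m₀/m_f = exp(Δv / v_e) = exp(2340 / 9080.0) = exp(0.2577) = 1.2940.
m_f = m₀ / 1.2940 = 53,400 / 1.2940 = 41,267.4 kg.

final mass ≈ 41300 kg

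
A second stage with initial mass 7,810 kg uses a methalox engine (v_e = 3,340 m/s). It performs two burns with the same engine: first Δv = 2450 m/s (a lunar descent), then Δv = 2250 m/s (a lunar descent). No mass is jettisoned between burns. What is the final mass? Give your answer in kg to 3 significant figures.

final mass ≈ 1910 kg

After the first burn: m = 7810 × exp(−2450/3340.0) = 7810 × 0.48021 = 3,750.44 kg.
After the second burn: m = 3,750.44 × exp(−2250/3340.0) = 3,750.44 × 0.50984 = 1,912.12 kg.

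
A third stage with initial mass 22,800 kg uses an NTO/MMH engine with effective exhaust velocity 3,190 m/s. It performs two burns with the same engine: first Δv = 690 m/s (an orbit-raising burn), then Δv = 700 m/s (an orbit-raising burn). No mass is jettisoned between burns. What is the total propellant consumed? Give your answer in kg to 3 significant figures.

After the first burn: m = 22800 × exp(−690/3190.0) = 22800 × 0.80549 = 18,365.2 kg.
After the second burn: m = 18,365.2 × exp(−700/3190.0) = 18,365.2 × 0.80297 = 14,746.7 kg.
Total propellant = m₀ − m_final = 22800 − 14,746.7 = 8,053.3 kg.

total propellant consumed ≈ 8050 kg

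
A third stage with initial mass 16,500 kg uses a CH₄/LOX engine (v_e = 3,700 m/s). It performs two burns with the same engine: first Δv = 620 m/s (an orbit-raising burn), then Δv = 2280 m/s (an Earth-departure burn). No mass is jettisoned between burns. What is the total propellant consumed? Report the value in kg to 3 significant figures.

After the first burn: m = 16500 × exp(−620/3700.0) = 16500 × 0.84572 = 13,954.4 kg.
After the second burn: m = 13,954.4 × exp(−2280/3700.0) = 13,954.4 × 0.53998 = 7,535.1 kg.
Total propellant = m₀ − m_final = 16500 − 7,535.1 = 8,964.9 kg.

total propellant consumed ≈ 8960 kg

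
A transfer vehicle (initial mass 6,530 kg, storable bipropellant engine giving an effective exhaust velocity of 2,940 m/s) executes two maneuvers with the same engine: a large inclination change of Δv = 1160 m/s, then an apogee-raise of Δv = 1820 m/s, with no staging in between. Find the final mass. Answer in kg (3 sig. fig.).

final mass ≈ 2370 kg

After the first burn: m = 6530 × exp(−1160/2940.0) = 6530 × 0.67398 = 4,401.09 kg.
After the second burn: m = 4,401.09 × exp(−1820/2940.0) = 4,401.09 × 0.53846 = 2,369.81 kg.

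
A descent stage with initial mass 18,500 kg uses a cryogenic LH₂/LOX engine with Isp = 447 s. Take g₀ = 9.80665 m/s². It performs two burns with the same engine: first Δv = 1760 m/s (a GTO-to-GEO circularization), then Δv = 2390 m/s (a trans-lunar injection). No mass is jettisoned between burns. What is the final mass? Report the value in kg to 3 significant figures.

v_e = Isp · g₀ = 447 × 9.80665 = 4383.6 m/s.
After the first burn: m = 18500 × exp(−1760/4383.6) = 18500 × 0.66932 = 12,382.4 kg.
After the second burn: m = 12,382.4 × exp(−2390/4383.6) = 12,382.4 × 0.57972 = 7,178.32 kg.

final mass ≈ 7180 kg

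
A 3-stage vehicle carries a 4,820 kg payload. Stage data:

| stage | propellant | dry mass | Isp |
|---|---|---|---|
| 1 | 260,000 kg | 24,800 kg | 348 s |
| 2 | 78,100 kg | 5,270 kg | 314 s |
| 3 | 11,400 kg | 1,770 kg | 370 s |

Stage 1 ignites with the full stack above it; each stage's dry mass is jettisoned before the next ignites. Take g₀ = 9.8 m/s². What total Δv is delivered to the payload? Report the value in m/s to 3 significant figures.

Δv ≈ 12000 m/s

Ignition mass of stage 1 = 260,000+24,800 + 78,100+5,270 + 11,400+1,770 + 4,820 = 386,160 kg.
Stage 1: m₀ = 386,160 kg, m_f = 386,160 − 260,000 = 126,160 kg; Δv = 348×9.8×ln(3.061) = 3410.4×1.1187 ≈ 3815 m/s.
Stage 2: m₀ = 101,360 kg, m_f = 101,360 − 78,100 = 23,260 kg; Δv = 314×9.8×ln(4.358) = 3077.2×1.4719 ≈ 4529 m/s.
Stage 3: m₀ = 17,990 kg, m_f = 17,990 − 11,400 = 6,590 kg; Δv = 370×9.8×ln(2.73) = 3626.0×1.0043 ≈ 3641 m/s.
Total Δv = 3815 + 4529 + 3641 = 11985 m/s.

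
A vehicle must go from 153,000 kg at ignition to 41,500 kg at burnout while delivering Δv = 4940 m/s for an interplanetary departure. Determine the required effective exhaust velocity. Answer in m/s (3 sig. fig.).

ln(m₀/m_f) = ln(153000/41500) = ln(3.687) = 1.3047.
Using Δv = v_e ln(m₀/m_f): v_e = Δv / ln(m₀/m_f) = 4940 / 1.3047 = 3786.2 m/s.

v_e ≈ 3790 m/s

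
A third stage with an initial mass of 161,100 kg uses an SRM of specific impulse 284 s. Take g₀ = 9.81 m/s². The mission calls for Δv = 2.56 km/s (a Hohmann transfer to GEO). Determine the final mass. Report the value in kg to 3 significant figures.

final mass ≈ 64300 kg

v_e = Isp · g₀ = 284 × 9.81 = 2786.0 m/s.
m₀/m_f = exp(Δv / v_e) = exp(2560 / 2786.0) = exp(0.9189) = 2.5064.
m_f = m₀ / 2.5064 = 161,100 / 2.5064 = 64,275.5 kg.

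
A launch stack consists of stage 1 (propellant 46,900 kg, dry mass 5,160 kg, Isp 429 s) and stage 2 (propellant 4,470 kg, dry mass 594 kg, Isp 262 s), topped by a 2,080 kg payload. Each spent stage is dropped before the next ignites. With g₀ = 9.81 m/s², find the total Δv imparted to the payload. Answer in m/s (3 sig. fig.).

Ignition mass of stage 1 = 46,900+5,160 + 4,470+594 + 2,080 = 59,204 kg.
Stage 1: m₀ = 59,204 kg, m_f = 59,204 − 46,900 = 12,304 kg; Δv = 429×9.81×ln(4.812) = 4208.5×1.5711 ≈ 6612 m/s.
Stage 2: m₀ = 7,144 kg, m_f = 7,144 − 4,470 = 2,674 kg; Δv = 262×9.81×ln(2.672) = 2570.2×0.9827 ≈ 2526 m/s.
Total Δv = 6612 + 2526 = 9138 m/s.

Δv ≈ 9140 m/s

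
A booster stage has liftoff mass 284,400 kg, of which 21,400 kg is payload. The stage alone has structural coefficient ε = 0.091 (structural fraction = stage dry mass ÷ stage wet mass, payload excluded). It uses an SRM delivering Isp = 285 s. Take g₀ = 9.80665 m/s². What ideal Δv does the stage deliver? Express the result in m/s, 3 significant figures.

Δv ≈ 5130 m/s

Stage wet mass = m₀ − payload = 284,400 − 21,400 = 263,000 kg.
Stage dry mass = ε × stage wet mass = 0.091 × 263,000 = 23,933 kg.
Burnout mass m_f = stage dry + payload = 23,933 + 21,400 = 45,333 kg.
v_e = Isp · g₀ = 285 × 9.80665 = 2794.9 m/s.
By the Tsiolkovsky rocket equation, Δv = v_e · ln(284,400/45,333) = 2794.9 × ln(6.274) = 2794.9 × 1.8363 ≈ 5132 m/s.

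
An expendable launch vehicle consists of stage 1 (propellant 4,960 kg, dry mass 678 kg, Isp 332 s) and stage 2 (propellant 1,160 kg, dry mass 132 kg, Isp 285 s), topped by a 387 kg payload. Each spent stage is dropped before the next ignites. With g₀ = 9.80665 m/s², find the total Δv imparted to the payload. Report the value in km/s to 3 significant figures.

Ignition mass of stage 1 = 4,960+678 + 1,160+132 + 387 = 7,317 kg.
Stage 1: m₀ = 7,317 kg, m_f = 7,317 − 4,960 = 2,357 kg; Δv = 332×9.80665×ln(3.104) = 3255.8×1.1328 ≈ 3688 m/s.
Stage 2: m₀ = 1,679 kg, m_f = 1,679 − 1,160 = 519 kg; Δv = 285×9.80665×ln(3.235) = 2794.9×1.1740 ≈ 3281 m/s.
Total Δv = 3688 + 3281 = 6969 m/s.

Δv ≈ 6.97 km/s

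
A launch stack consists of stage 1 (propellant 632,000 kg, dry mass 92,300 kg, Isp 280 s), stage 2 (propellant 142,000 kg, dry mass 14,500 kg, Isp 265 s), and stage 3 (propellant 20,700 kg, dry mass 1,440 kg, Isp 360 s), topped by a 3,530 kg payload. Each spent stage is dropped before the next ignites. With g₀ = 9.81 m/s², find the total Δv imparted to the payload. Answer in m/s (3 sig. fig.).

Ignition mass of stage 1 = 632,000+92,300 + 142,000+14,500 + 20,700+1,440 + 3,530 = 906,470 kg.
Stage 1: m₀ = 906,470 kg, m_f = 906,470 − 632,000 = 274,470 kg; Δv = 280×9.81×ln(3.303) = 2746.8×1.1947 ≈ 3282 m/s.
Stage 2: m₀ = 182,170 kg, m_f = 182,170 − 142,000 = 40,170 kg; Δv = 265×9.81×ln(4.535) = 2599.7×1.5118 ≈ 3930 m/s.
Stage 3: m₀ = 25,670 kg, m_f = 25,670 − 20,700 = 4,970 kg; Δv = 360×9.81×ln(5.165) = 3531.6×1.6419 ≈ 5799 m/s.
Total Δv = 3282 + 3930 + 5799 = 13011 m/s.

Δv ≈ 13000 m/s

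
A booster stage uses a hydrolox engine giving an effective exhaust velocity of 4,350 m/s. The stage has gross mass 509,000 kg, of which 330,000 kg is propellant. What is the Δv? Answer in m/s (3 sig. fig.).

m_f = m₀ − m_prop = 509,000 − 330,000 = 179,000 kg.
By the Tsiolkovsky rocket equation, Δv = v_e · ln(m₀/m_f) = 4350.0 × ln(2.844) = 4350.0 × 1.0451 ≈ 4546.0 m/s.

Δv ≈ 4550 m/s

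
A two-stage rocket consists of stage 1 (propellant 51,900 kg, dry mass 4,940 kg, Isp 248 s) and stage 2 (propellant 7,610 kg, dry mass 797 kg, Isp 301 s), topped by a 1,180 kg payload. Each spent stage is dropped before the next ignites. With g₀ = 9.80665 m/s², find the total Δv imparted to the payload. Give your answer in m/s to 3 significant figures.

Ignition mass of stage 1 = 51,900+4,940 + 7,610+797 + 1,180 = 66,427 kg.
Stage 1: m₀ = 66,427 kg, m_f = 66,427 − 51,900 = 14,527 kg; Δv = 248×9.80665×ln(4.573) = 2432.0×1.5201 ≈ 3697 m/s.
Stage 2: m₀ = 9,587 kg, m_f = 9,587 − 7,610 = 1,977 kg; Δv = 301×9.80665×ln(4.849) = 2951.8×1.5788 ≈ 4660 m/s.
Total Δv = 3697 + 4660 = 8357 m/s.

Δv ≈ 8360 m/s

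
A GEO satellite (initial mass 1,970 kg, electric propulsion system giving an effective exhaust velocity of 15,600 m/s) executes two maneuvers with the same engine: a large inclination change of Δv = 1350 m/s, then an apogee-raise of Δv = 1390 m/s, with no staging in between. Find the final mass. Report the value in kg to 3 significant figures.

After the first burn: m = 1970 × exp(−1350/15600.0) = 1970 × 0.91710 = 1,806.69 kg.
After the second burn: m = 1,806.69 × exp(−1390/15600.0) = 1,806.69 × 0.91475 = 1,652.67 kg.

final mass ≈ 1650 kg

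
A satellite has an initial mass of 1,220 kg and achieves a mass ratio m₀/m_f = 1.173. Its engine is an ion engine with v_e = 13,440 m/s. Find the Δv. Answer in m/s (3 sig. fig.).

From the ideal rocket equation, Δv = v_e · ln(1.173) = 13440.0 × 0.1596 ≈ 2144.5 m/s.

Δv ≈ 2140 m/s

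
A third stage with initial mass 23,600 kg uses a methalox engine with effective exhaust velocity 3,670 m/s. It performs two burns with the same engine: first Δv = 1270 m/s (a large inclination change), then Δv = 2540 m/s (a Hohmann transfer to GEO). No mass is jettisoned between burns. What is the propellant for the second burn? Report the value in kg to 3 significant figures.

After the first burn: m = 23600 × exp(−1270/3670.0) = 23600 × 0.70748 = 16,696.5 kg.
After the second burn: m = 16,696.5 × exp(−2540/3670.0) = 16,696.5 × 0.50052 = 8,356.93 kg.
Second-burn propellant = 16,696.5 − 8,356.93 = 8,339.57 kg.

propellant for the second burn ≈ 8340 kg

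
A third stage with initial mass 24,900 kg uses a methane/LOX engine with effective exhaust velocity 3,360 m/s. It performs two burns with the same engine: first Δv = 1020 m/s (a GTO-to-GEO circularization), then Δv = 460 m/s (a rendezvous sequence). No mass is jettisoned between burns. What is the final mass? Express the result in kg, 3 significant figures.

After the first burn: m = 24900 × exp(−1020/3360.0) = 24900 × 0.73818 = 18,380.7 kg.
After the second burn: m = 18,380.7 × exp(−460/3360.0) = 18,380.7 × 0.87205 = 16,028.9 kg.

final mass ≈ 16000 kg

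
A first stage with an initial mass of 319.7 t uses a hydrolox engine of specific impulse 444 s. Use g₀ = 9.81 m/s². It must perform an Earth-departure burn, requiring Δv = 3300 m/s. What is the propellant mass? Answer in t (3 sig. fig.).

propellant mass ≈ 170 t

v_e = Isp · g₀ = 444 × 9.81 = 4355.6 m/s.
By the Tsiolkovsky rocket equation, m₀/m_f = exp(Δv / v_e) = exp(3300 / 4355.6) = exp(0.7576) = 2.1332.
m_f = 319.7 / 2.1332 = 149.869 t, so propellant = m₀ − m_f = 319.7 − 149.869 = 169.831 t.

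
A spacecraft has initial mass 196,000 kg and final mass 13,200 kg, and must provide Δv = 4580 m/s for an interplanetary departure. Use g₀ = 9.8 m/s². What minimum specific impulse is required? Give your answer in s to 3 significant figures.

Isp ≈ 173 s

ln(m₀/m_f) = ln(196000/13200) = ln(14.85) = 2.6979.
From the ideal rocket equation, v_e = Δv / ln(m₀/m_f) = 4580 / 2.6979 = 1697.6 m/s.
Isp = v_e / g₀ = 1697.6 / 9.8 = 173.2 s.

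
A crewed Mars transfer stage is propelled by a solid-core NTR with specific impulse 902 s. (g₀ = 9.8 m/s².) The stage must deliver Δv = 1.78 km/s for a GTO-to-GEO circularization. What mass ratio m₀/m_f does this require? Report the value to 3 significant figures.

mass ratio ≈ 1.22

v_e = Isp · g₀ = 902 × 9.8 = 8839.6 m/s.
By the Tsiolkovsky rocket equation, m₀/m_f = exp(Δv / v_e) = exp(1780 / 8839.6) = exp(0.2014) = 1.2231.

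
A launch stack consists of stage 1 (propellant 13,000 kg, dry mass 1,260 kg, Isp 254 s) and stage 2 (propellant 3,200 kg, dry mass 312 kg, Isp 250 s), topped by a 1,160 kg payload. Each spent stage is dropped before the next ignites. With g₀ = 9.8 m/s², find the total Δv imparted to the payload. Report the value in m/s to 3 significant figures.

Δv ≈ 5720 m/s

Ignition mass of stage 1 = 13,000+1,260 + 3,200+312 + 1,160 = 18,932 kg.
Stage 1: m₀ = 18,932 kg, m_f = 18,932 − 13,000 = 5,932 kg; Δv = 254×9.8×ln(3.192) = 2489.2×1.1605 ≈ 2889 m/s.
Stage 2: m₀ = 4,672 kg, m_f = 4,672 − 3,200 = 1,472 kg; Δv = 250×9.8×ln(3.174) = 2450.0×1.1550 ≈ 2830 m/s.
Total Δv = 2889 + 2830 = 5719 m/s.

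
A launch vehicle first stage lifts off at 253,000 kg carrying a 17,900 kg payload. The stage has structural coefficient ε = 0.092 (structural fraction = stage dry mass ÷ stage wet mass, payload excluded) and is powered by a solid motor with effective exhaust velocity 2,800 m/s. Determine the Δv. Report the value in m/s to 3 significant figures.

Δv ≈ 5200 m/s

Stage wet mass = m₀ − payload = 253,000 − 17,900 = 235,100 kg.
Stage dry mass = ε × stage wet mass = 0.092 × 235,100 = 21,629.2 kg.
Burnout mass m_f = stage dry + payload = 21,629.2 + 17,900 = 39,529.2 kg.
Using Δv = v_e ln(m₀/m_f): Δv = v_e · ln(253,000/39,529.2) = 2800.0 × ln(6.4) = 2800.0 × 1.8563 ≈ 5198 m/s.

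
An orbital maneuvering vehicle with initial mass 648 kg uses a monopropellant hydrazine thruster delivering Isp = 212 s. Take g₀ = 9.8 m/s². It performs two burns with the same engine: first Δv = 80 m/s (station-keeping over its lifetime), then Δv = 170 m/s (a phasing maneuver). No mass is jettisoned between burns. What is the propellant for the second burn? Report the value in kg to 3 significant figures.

v_e = Isp · g₀ = 212 × 9.8 = 2077.6 m/s.
After the first burn: m = 648 × exp(−80/2077.6) = 648 × 0.96223 = 623.525 kg.
After the second burn: m = 623.525 × exp(−170/2077.6) = 623.525 × 0.92143 = 574.535 kg.
Second-burn propellant = 623.525 − 574.535 = 48.99 kg.

propellant for the second burn ≈ 49.0 kg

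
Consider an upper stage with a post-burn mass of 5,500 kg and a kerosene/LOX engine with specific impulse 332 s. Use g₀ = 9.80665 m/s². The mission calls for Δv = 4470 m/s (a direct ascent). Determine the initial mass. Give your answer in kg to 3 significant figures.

initial mass ≈ 21700 kg

v_e = Isp · g₀ = 332 × 9.80665 = 3255.8 m/s.
m₀/m_f = exp(Δv / v_e) = exp(4470 / 3255.8) = exp(1.3729) = 3.9469.
m₀ = m_f × 3.9469 = 5,500 × 3.9469 = 21,708 kg.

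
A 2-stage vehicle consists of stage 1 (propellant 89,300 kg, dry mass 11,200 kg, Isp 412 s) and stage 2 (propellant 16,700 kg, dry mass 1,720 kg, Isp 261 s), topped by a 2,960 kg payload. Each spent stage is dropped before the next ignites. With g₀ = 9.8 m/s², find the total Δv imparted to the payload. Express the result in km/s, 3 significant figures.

Δv ≈ 9.21 km/s

Ignition mass of stage 1 = 89,300+11,200 + 16,700+1,720 + 2,960 = 121,880 kg.
Stage 1: m₀ = 121,880 kg, m_f = 121,880 − 89,300 = 32,580 kg; Δv = 412×9.8×ln(3.741) = 4037.6×1.3193 ≈ 5327 m/s.
Stage 2: m₀ = 21,380 kg, m_f = 21,380 − 16,700 = 4,680 kg; Δv = 261×9.8×ln(4.568) = 2557.8×1.5192 ≈ 3886 m/s.
Total Δv = 5327 + 3886 = 9213 m/s.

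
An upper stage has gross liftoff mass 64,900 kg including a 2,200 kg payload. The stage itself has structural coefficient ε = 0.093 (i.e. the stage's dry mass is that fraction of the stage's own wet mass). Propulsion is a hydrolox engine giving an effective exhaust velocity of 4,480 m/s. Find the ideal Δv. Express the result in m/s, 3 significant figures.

Δv ≈ 9360 m/s

Stage wet mass = m₀ − payload = 64,900 − 2,200 = 62,700 kg.
Stage dry mass = ε × stage wet mass = 0.093 × 62,700 = 5,831.1 kg.
Burnout mass m_f = stage dry + payload = 5,831.1 + 2,200 = 8,031.1 kg.
Rocket equation: Δv = v_e · ln(64,900/8,031.1) = 4480.0 × ln(8.081) = 4480.0 × 2.0895 ≈ 9361 m/s.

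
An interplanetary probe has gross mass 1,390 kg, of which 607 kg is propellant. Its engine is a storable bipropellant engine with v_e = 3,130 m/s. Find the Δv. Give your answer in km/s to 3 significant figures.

m_f = m₀ − m_prop = 1,390 − 607 = 783 kg.
Rocket equation: Δv = v_e · ln(m₀/m_f) = 3130.0 × ln(1.775) = 3130.0 × 0.5739 ≈ 1796.4 m/s.

Δv ≈ 1.80 km/s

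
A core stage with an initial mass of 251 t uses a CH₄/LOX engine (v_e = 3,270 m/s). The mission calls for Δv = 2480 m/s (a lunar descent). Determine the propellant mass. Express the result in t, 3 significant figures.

Using Δv = v_e ln(m₀/m_f): m₀/m_f = exp(Δv / v_e) = exp(2480 / 3270.0) = exp(0.7584) = 2.1349.
m_f = 251 / 2.1349 = 117.57 t, so propellant = m₀ − m_f = 251 − 117.57 = 133.43 t.

propellant mass ≈ 133 t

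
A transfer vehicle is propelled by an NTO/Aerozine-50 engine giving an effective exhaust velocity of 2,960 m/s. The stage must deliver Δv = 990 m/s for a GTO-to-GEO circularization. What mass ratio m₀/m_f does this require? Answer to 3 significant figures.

m₀/m_f = exp(Δv / v_e) = exp(990 / 2960.0) = exp(0.3345) = 1.3972.

mass ratio ≈ 1.40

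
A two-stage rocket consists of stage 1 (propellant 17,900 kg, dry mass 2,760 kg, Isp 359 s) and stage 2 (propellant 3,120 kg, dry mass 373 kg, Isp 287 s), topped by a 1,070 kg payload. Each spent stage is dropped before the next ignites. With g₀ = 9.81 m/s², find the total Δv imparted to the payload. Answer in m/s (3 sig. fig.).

Ignition mass of stage 1 = 17,900+2,760 + 3,120+373 + 1,070 = 25,223 kg.
Stage 1: m₀ = 25,223 kg, m_f = 25,223 − 17,900 = 7,323 kg; Δv = 359×9.81×ln(3.444) = 3521.8×1.2367 ≈ 4356 m/s.
Stage 2: m₀ = 4,563 kg, m_f = 4,563 − 3,120 = 1,443 kg; Δv = 287×9.81×ln(3.162) = 2815.5×1.1513 ≈ 3241 m/s.
Total Δv = 4356 + 3241 = 7597 m/s.

Δv ≈ 7600 m/s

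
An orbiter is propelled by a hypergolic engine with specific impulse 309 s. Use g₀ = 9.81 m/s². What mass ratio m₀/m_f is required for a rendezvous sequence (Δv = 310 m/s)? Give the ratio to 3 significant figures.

v_e = Isp · g₀ = 309 × 9.81 = 3031.3 m/s.
From the ideal rocket equation, m₀/m_f = exp(Δv / v_e) = exp(310 / 3031.3) = exp(0.1023) = 1.1077.

mass ratio ≈ 1.11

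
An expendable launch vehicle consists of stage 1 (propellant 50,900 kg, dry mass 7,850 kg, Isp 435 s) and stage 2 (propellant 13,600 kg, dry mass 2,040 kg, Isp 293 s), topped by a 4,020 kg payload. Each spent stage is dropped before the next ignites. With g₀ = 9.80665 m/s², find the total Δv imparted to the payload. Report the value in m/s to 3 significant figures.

Δv ≈ 7850 m/s

Ignition mass of stage 1 = 50,900+7,850 + 13,600+2,040 + 4,020 = 78,410 kg.
Stage 1: m₀ = 78,410 kg, m_f = 78,410 − 50,900 = 27,510 kg; Δv = 435×9.80665×ln(2.85) = 4265.9×1.0474 ≈ 4468 m/s.
Stage 2: m₀ = 19,660 kg, m_f = 19,660 − 13,600 = 6,060 kg; Δv = 293×9.80665×ln(3.244) = 2873.3×1.1769 ≈ 3382 m/s.
Total Δv = 4468 + 3382 = 7850 m/s.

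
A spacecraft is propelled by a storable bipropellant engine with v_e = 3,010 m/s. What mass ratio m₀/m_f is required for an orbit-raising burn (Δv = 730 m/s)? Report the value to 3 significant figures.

mass ratio ≈ 1.27

m₀/m_f = exp(Δv / v_e) = exp(730 / 3010.0) = exp(0.2425) = 1.2745.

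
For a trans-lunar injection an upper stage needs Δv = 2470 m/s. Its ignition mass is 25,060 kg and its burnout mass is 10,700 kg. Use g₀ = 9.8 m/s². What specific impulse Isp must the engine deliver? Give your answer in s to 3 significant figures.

Isp ≈ 296 s

ln(m₀/m_f) = ln(25060/10700) = ln(2.342) = 0.8510.
Rocket equation: v_e = Δv / ln(m₀/m_f) = 2470 / 0.8510 = 2902.4 m/s.
Isp = v_e / g₀ = 2902.4 / 9.8 = 296.2 s.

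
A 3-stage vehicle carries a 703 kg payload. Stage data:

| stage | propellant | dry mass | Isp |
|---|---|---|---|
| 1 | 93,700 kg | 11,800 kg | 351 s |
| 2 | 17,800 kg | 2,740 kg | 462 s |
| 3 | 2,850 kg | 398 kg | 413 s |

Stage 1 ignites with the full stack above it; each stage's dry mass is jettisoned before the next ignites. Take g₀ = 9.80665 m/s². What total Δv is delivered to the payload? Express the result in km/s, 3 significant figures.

Ignition mass of stage 1 = 93,700+11,800 + 17,800+2,740 + 2,850+398 + 703 = 129,991 kg.
Stage 1: m₀ = 129,991 kg, m_f = 129,991 − 93,700 = 36,291 kg; Δv = 351×9.80665×ln(3.582) = 3442.1×1.2759 ≈ 4392 m/s.
Stage 2: m₀ = 24,491 kg, m_f = 24,491 − 17,800 = 6,691 kg; Δv = 462×9.80665×ln(3.66) = 4530.7×1.2975 ≈ 5879 m/s.
Stage 3: m₀ = 3,951 kg, m_f = 3,951 − 2,850 = 1,101 kg; Δv = 413×9.80665×ln(3.589) = 4050.1×1.2777 ≈ 5175 m/s.
Total Δv = 4392 + 5879 + 5175 = 15446 m/s.

Δv ≈ 15.4 km/s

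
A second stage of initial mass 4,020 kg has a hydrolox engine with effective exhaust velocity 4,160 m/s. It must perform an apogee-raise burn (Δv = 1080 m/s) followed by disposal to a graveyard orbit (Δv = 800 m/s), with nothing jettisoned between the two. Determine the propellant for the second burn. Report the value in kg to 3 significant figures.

After the first burn: m = 4020 × exp(−1080/4160.0) = 4020 × 0.77135 = 3,100.83 kg.
After the second burn: m = 3,100.83 × exp(−800/4160.0) = 3,100.83 × 0.82505 = 2,558.34 kg.
Second-burn propellant = 3,100.83 − 2,558.34 = 542.49 kg.

propellant for the second burn ≈ 542 kg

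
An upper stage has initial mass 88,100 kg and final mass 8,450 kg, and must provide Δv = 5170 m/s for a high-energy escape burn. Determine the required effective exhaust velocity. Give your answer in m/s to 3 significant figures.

v_e ≈ 2210 m/s

ln(m₀/m_f) = ln(88100/8450) = ln(10.43) = 2.3443.
Rocket equation: v_e = Δv / ln(m₀/m_f) = 5170 / 2.3443 = 2205.3 m/s.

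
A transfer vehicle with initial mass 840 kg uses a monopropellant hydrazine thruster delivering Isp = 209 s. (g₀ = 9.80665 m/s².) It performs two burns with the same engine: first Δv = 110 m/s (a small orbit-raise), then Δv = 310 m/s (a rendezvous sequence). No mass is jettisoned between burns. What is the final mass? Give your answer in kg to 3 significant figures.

final mass ≈ 684 kg

v_e = Isp · g₀ = 209 × 9.80665 = 2049.6 m/s.
After the first burn: m = 840 × exp(−110/2049.6) = 840 × 0.94775 = 796.11 kg.
After the second burn: m = 796.11 × exp(−310/2049.6) = 796.11 × 0.85963 = 684.36 kg.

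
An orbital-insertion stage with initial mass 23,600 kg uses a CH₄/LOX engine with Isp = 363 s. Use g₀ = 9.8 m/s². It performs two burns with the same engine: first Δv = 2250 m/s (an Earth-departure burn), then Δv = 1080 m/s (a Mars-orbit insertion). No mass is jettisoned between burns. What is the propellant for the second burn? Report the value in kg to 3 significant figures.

v_e = Isp · g₀ = 363 × 9.8 = 3557.4 m/s.
After the first burn: m = 23600 × exp(−2250/3557.4) = 23600 × 0.53127 = 12,538 kg.
After the second burn: m = 12,538 × exp(−1080/3557.4) = 12,538 × 0.73816 = 9,255.05 kg.
Second-burn propellant = 12,538 − 9,255.05 = 3,282.95 kg.

propellant for the second burn ≈ 3280 kg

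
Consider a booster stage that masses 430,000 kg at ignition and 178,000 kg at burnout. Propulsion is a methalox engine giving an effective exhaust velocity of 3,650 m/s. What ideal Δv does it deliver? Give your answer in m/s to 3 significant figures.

By the Tsiolkovsky rocket equation, Δv = v_e · ln(m₀/m_f) = 3650.0 × ln(2.416) = 3650.0 × 0.8820 ≈ 3219.3 m/s.

Δv ≈ 3220 m/s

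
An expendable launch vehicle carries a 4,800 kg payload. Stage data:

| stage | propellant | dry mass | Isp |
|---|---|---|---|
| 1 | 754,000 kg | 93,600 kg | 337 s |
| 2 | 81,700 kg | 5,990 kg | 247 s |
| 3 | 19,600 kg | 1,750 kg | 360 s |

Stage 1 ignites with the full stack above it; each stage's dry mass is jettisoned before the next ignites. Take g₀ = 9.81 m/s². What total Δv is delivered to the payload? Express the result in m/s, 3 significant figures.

Ignition mass of stage 1 = 754,000+93,600 + 81,700+5,990 + 19,600+1,750 + 4,800 = 961,440 kg.
Stage 1: m₀ = 961,440 kg, m_f = 961,440 − 754,000 = 207,440 kg; Δv = 337×9.81×ln(4.635) = 3306.0×1.5336 ≈ 5070 m/s.
Stage 2: m₀ = 113,840 kg, m_f = 113,840 − 81,700 = 32,140 kg; Δv = 247×9.81×ln(3.542) = 2423.1×1.2647 ≈ 3064 m/s.
Stage 3: m₀ = 26,150 kg, m_f = 26,150 − 19,600 = 6,550 kg; Δv = 360×9.81×ln(3.992) = 3531.6×1.3844 ≈ 4889 m/s.
Total Δv = 5070 + 3064 + 4889 = 13023 m/s.

Δv ≈ 13000 m/s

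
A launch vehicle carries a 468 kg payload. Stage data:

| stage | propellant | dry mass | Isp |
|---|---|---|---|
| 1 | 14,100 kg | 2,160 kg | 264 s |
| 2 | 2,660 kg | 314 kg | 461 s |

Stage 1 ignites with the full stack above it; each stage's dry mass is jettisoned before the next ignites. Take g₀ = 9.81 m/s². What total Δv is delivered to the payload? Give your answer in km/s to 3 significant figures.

Ignition mass of stage 1 = 14,100+2,160 + 2,660+314 + 468 = 19,702 kg.
Stage 1: m₀ = 19,702 kg, m_f = 19,702 − 14,100 = 5,602 kg; Δv = 264×9.81×ln(3.517) = 2589.8×1.2576 ≈ 3257 m/s.
Stage 2: m₀ = 3,442 kg, m_f = 3,442 − 2,660 = 782 kg; Δv = 461×9.81×ln(4.402) = 4522.4×1.4820 ≈ 6702 m/s.
Total Δv = 3257 + 6702 = 9959 m/s.

Δv ≈ 9.96 km/s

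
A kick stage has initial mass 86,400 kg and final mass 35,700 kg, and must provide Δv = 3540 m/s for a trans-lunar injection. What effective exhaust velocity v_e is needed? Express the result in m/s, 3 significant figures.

ln(m₀/m_f) = ln(86400/35700) = ln(2.42) = 0.8838.
By the Tsiolkovsky rocket equation, v_e = Δv / ln(m₀/m_f) = 3540 / 0.8838 = 4005.3 m/s.

v_e ≈ 4010 m/s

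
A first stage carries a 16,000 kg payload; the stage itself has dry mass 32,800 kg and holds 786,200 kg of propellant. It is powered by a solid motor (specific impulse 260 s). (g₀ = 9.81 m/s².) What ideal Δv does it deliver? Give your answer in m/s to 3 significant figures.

Δv ≈ 7240 m/s

v_e = Isp · g₀ = 260 × 9.81 = 2550.6 m/s.
m₀ = payload + dry + propellant = 16,000 + 32,800 + 786,200 = 835,000 kg.
m_f = payload + dry = 16,000 + 32,800 = 48,800 kg.
Using Δv = v_e ln(m₀/m_f): Δv = v_e · ln(m₀/m_f) = 2550.6 × ln(17.11) = 2550.6 × 2.8397 ≈ 7242.9 m/s.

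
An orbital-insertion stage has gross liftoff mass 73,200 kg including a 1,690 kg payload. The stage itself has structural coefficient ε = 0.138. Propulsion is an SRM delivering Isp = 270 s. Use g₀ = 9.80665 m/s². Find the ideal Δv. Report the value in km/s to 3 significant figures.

Stage wet mass = m₀ − payload = 73,200 − 1,690 = 71,510 kg.
Stage dry mass = ε × stage wet mass = 0.138 × 71,510 = 9,868.38 kg.
Burnout mass m_f = stage dry + payload = 9,868.38 + 1,690 = 11,558.38 kg.
v_e = Isp · g₀ = 270 × 9.80665 = 2647.8 m/s.
Δv = v_e · ln(73,200/11,558.38) = 2647.8 × ln(6.333) = 2647.8 × 1.8458 ≈ 4887 m/s.

Δv ≈ 4.89 km/s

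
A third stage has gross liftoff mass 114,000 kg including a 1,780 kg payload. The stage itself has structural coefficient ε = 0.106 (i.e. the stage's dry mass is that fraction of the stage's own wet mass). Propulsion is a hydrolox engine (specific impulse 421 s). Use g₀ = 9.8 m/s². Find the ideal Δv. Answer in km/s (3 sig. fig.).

Stage wet mass = m₀ − payload = 114,000 − 1,780 = 112,220 kg.
Stage dry mass = ε × stage wet mass = 0.106 × 112,220 = 11,895.3 kg.
Burnout mass m_f = stage dry + payload = 11,895.3 + 1,780 = 13,675.3 kg.
v_e = Isp · g₀ = 421 × 9.8 = 4125.8 m/s.
Δv = v_e · ln(114,000/13,675.3) = 4125.8 × ln(8.336) = 4125.8 × 2.1206 ≈ 8749 m/s.

Δv ≈ 8.75 km/s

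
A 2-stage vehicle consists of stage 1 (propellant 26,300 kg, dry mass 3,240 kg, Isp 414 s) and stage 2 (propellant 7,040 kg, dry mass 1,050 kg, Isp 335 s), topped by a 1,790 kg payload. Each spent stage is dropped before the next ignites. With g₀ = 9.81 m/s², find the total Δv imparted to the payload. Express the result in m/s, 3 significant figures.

Δv ≈ 8570 m/s

Ignition mass of stage 1 = 26,300+3,240 + 7,040+1,050 + 1,790 = 39,420 kg.
Stage 1: m₀ = 39,420 kg, m_f = 39,420 − 26,300 = 13,120 kg; Δv = 414×9.81×ln(3.005) = 4061.3×1.1001 ≈ 4468 m/s.
Stage 2: m₀ = 9,880 kg, m_f = 9,880 − 7,040 = 2,840 kg; Δv = 335×9.81×ln(3.479) = 3286.4×1.2467 ≈ 4097 m/s.
Total Δv = 4468 + 4097 = 8565 m/s.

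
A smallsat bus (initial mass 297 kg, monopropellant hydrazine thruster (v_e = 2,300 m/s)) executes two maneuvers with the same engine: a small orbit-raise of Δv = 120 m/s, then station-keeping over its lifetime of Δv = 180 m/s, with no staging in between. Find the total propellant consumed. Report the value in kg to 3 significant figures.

After the first burn: m = 297 × exp(−120/2300.0) = 297 × 0.94916 = 281.901 kg.
After the second burn: m = 281.901 × exp(−180/2300.0) = 281.901 × 0.92472 = 260.679 kg.
Total propellant = m₀ − m_final = 297 − 260.679 = 36.321 kg.

total propellant consumed ≈ 36.3 kg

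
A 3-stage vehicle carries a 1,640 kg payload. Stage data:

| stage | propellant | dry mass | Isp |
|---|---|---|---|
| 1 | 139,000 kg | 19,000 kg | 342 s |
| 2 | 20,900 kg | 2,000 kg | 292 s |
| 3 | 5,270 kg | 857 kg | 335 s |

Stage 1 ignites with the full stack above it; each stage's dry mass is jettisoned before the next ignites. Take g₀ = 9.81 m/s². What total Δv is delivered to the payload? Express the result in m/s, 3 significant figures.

Δv ≈ 11500 m/s

Ignition mass of stage 1 = 139,000+19,000 + 20,900+2,000 + 5,270+857 + 1,640 = 188,667 kg.
Stage 1: m₀ = 188,667 kg, m_f = 188,667 − 139,000 = 49,667 kg; Δv = 342×9.81×ln(3.799) = 3355.0×1.3346 ≈ 4478 m/s.
Stage 2: m₀ = 30,667 kg, m_f = 30,667 − 20,900 = 9,767 kg; Δv = 292×9.81×ln(3.14) = 2864.5×1.1442 ≈ 3278 m/s.
Stage 3: m₀ = 7,767 kg, m_f = 7,767 − 5,270 = 2,497 kg; Δv = 335×9.81×ln(3.111) = 3286.4×1.1348 ≈ 3729 m/s.
Total Δv = 4478 + 3278 + 3729 = 11485 m/s.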